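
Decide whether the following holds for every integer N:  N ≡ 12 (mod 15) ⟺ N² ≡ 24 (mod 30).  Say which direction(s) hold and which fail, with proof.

(→) This fails: take N = 27. Then 27 ≡ 12 (mod 15), but 27² = 729 ≡ 9 (mod 30), not 24.

(←) This fails: take N = 18. Then 18² = 324 ≡ 24 (mod 30), yet 18 ≡ 3 (mod 15), not 12.

(⇒) fails and (⇐) fails.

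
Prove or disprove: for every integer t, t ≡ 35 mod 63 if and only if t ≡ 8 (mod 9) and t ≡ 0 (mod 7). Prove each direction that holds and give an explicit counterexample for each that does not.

(⇐) If t ≡ 8 (mod 9) and t ≡ 0 (mod 7), then by the Chinese remainder theorem t ≡ 35 (mod 63). This is exactly t ≡ 35 (mod 63).

(⇒) Suppose t ≡ 35 (mod 63); write t = 63j + 35. Since 9 ∣ 63, reducing mod 9 gives t ≡ 35 ≡ 8 (mod 9); since 7 ∣ 63, reducing mod 7 gives t ≡ 35 ≡ 0 (mod 7).

Both implications hold.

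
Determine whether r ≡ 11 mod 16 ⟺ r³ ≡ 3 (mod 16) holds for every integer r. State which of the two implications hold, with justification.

(⇐) Suppose r³ ≡ 3 (mod 16). The only residue r in {0, …, 15} with r³ ≡ 3 (mod 16) is r = 11, so r ≡ 11 (mod 16).

(⇒) Suppose r ≡ 11 mod 16. Write r = 16j + 11. Then (16j + 11)³ = 4096j³ + 8448j² + 5808j + 1331 = 16(256j³ + 528j² + 363j + 83) + 3, so r³ ≡ 3 (mod 16).

Equivalent; both directions hold.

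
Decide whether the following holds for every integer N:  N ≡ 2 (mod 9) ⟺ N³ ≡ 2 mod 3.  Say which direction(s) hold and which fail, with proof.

Not equivalent: only (⇒) holds.

[⇐] This fails: take N = 5. Then 5³ = 125 ≡ 2 (mod 3), yet 5 ≡ 5 (mod 9), not 2.

[⇒] Suppose N ≡ 2 (mod 9). Then N³ ≡ 2³ = 8 (mod 9), and since 3 ∣ 9, also N³ ≡ 2 (mod 3).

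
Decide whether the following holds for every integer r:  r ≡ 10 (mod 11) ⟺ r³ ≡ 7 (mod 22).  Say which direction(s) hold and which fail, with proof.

Neither implication holds.

(⇒) This fails: take r = 10. Then 10 ≡ 10 (mod 11), but 10³ = 1000 ≡ 10 (mod 22), not 7.

(⇐) This fails: take r = 17. Then 17³ = 4913 ≡ 7 (mod 22), yet 17 ≡ 6 (mod 11), not 10.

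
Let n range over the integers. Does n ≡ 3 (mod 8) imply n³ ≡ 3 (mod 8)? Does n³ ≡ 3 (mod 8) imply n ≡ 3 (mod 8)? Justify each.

Both directions hold.

(⇒) Suppose n ≡ 3 (mod 8). Write n = 8j + 3. Then (8j + 3)³ = 512j³ + 576j² + 216j + 27 = 8(64j³ + 72j² + 27j + 3) + 3, so n³ ≡ 3 (mod 8).

(⇐) Conversely, suppose n³ ≡ 3 (mod 8). The only residue r in {0, …, 7} with r³ ≡ 3 (mod 8) is r = 3, so n ≡ 3 (mod 8).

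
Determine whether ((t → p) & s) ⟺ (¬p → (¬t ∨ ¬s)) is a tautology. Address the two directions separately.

Not equivalent: only (⇒) holds.

Forward direction. Assume the antecedent. If t is true, the antecedent forces (t = T, s = T, p = T), and ¬p → (¬t ∨ ¬s) holds there. If t is false, ¬p → (¬t ∨ ¬s) reduces to true regardless of the other variables. Either way ¬p → (¬t ∨ ¬s) holds.

Converse. This fails. Under t = F, s = F, p = F, the left side is false but the right side is true.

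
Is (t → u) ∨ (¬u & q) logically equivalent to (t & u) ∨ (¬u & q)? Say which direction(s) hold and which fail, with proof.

Only the reverse direction holds.

(→) This fails. Under t = F, q = F, u = F, the left side is true but the right side is false.

(←) Assume the antecedent. If q is true, (t → u) ∨ (¬u & q) reduces to true regardless of the other variables. If q is false, the antecedent forces (t = T, q = F, u = T), and (t → u) ∨ (¬u & q) holds there. Either way (t → u) ∨ (¬u & q) holds.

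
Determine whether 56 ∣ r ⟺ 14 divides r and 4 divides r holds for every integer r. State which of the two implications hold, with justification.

Only the forward direction holds.

[⇒] If 56 ∣ r, write r = 56q. Since 56 = 4·14, r = 14·(4q), so 14 ∣ r; and since 56 = 14·4, r = 4·(14q), so 4 ∣ r.

[⇐] This fails: take r = 28. Both 14 ∣ 28 and 4 ∣ 28, yet 28 is not a multiple of 56 (since 28 = 0·56 + 28), so 56 ∤ 28.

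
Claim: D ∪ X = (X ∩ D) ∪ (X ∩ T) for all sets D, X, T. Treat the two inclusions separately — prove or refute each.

Forward inclusion. This inclusion fails. Take D = {1}, X = ∅, T = ∅; then 1 ∈ D ∪ X but 1 ∉ (X ∩ D) ∪ (X ∩ T).

Reverse inclusion. Let x ∈ (X ∩ D) ∪ (X ∩ T). Then either x ∈ D ∩ X and x ∉ T; or x ∈ X ∩ T and x ∉ D; or x ∈ D ∩ X ∩ T. In each case x ∈ D ∪ X, so (X ∩ D) ∪ (X ∩ T) ⊆ D ∪ X.

(⊆) fails; (⊇) holds.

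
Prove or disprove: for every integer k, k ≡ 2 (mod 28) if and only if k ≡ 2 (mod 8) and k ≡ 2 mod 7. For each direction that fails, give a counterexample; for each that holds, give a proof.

Only the reverse direction holds.

[⇒] This fails: k = 30 gives 30 ≡ 2 (mod 28) but 30 ≡ 6 (mod 8), so the conjunction on the right does not hold.

[⇐] Conversely, if k ≡ 2 (mod 8) and k ≡ 2 (mod 7), then by the Chinese remainder theorem k ≡ 2 (mod 56). Since 2 ≡ 2 (mod 28) and 28 ∣ 56, we get k ≡ 2 (mod 28).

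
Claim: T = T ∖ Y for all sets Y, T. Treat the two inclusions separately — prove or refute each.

(⟹) This inclusion fails. Take Y = {1}, T = {1}; then 1 ∈ T but 1 ∉ T ∖ Y.

(⟸) Let x ∈ T ∖ Y. Then x ∈ T and x ∉ Y, from which x ∈ T.

The sets are not equal: only the reverse inclusion holds.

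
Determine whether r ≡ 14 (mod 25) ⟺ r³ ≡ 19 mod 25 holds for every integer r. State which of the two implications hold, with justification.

(→) Suppose r ≡ 14 (mod 25). Write r = 25j + 14. Then (25j + 14)³ = 15625j³ + 26250j² + 14700j + 2744 = 25(625j³ + 1050j² + 588j + 109) + 19, so r³ ≡ 19 (mod 25).

(←) Conversely, suppose r³ ≡ 19 (mod 25). The only residue r in {0, …, 24} with r³ ≡ 19 (mod 25) is r = 14, so r ≡ 14 (mod 25).

The biconditional holds.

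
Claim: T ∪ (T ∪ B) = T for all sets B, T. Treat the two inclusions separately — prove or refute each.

(⟹) This inclusion fails. Take B = {1}, T = ∅; then 1 ∈ T ∪ (T ∪ B) but 1 ∉ T.

(⟸) Let x ∈ T. Then either x ∈ T and x ∉ B; or x ∈ B ∩ T. In each case x ∈ T ∪ (T ∪ B), so T ⊆ T ∪ (T ∪ B).

Only the reverse inclusion holds.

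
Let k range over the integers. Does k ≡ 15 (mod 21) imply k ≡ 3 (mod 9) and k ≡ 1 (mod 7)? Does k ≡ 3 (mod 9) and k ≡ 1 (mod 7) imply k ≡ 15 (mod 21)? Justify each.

(→) This fails: k = 36 gives 36 ≡ 15 (mod 21) but 36 ≡ 0 (mod 9), so the conjunction on the right does not hold.

(←) Conversely, if k ≡ 3 (mod 9) and k ≡ 1 (mod 7), then by the Chinese remainder theorem k ≡ 57 (mod 63). Since 57 ≡ 15 (mod 21) and 21 ∣ 63, we get k ≡ 15 (mod 21).

(⇒) fails; (⇐) holds.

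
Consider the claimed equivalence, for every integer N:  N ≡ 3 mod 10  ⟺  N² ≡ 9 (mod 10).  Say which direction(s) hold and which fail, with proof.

Not equivalent: only (⇒) holds.

Forward direction. Suppose N ≡ 3 mod 10. Write N = 10j + 3. Then (10j + 3)² = 100j² + 60j + 9 = 10(10j² + 6j) + 9, so N² ≡ 9 (mod 10).

Converse. This fails: take N = 7. Then 7² = 49 ≡ 9 (mod 10), yet 7 ≡ 7 (mod 10), not 3.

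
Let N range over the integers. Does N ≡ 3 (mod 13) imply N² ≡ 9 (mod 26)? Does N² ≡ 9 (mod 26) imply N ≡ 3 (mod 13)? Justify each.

(⇒) This fails: take N = 16. Then 16 ≡ 3 (mod 13), but 16² = 256 ≡ 22 (mod 26), not 9.

(⇐) This fails: take N = 23. Then 23² = 529 ≡ 9 (mod 26), yet 23 ≡ 10 (mod 13), not 3.

Both directions fail.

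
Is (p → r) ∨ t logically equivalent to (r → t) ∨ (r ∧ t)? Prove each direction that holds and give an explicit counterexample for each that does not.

[⇒] This fails. Under t = F, r = T, p = F, the left side is true but the right side is false.

[⇐] This fails. Under t = F, r = F, p = T, the left side is false but the right side is true.

(⇒) fails and (⇐) fails.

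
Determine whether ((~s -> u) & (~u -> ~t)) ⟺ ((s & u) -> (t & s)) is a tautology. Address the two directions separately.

Neither direction holds.

(→) This fails. Under s = T, u = T, t = F, the left side is true but the right side is false.

(←) This fails. Under s = F, u = F, t = F, the left side is false but the right side is true.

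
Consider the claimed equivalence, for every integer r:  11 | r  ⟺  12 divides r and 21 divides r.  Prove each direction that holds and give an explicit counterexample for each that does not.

Neither direction holds.

(→) This fails: take r = 11. Certainly 11 ∣ 11, but 12 ∤ 11.

(←) This fails: take r = 84. Both 12 ∣ 84 and 21 ∣ 84, yet 84 is not a multiple of 11 (since 84 = 7·11 + 7), so 11 ∤ 84.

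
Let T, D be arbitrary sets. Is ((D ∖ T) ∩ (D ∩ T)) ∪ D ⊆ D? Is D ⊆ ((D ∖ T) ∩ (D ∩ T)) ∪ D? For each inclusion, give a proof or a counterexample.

(⊆) Let x ∈ ((D ∖ T) ∩ (D ∩ T)) ∪ D. Then either x ∈ D and x ∉ T; or x ∈ T ∩ D. In each case x ∈ D, so ((D ∖ T) ∩ (D ∩ T)) ∪ D ⊆ D.

(⊇) Let x ∈ D. Then either x ∈ D and x ∉ T; or x ∈ T ∩ D. In each case x ∈ ((D ∖ T) ∩ (D ∩ T)) ∪ D, so D ⊆ ((D ∖ T) ∩ (D ∩ T)) ∪ D.

The two sets are equal.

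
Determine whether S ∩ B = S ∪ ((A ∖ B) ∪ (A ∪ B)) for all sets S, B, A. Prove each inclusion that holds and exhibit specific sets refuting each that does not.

(⊆) holds; (⊇) fails.

(⊆) Let x ∈ S ∩ B. Then either x ∈ S ∩ B and x ∉ A; or x ∈ S ∩ B ∩ A. In each case x ∈ S ∪ ((A ∖ B) ∪ (A ∪ B)), so S ∩ B ⊆ S ∪ ((A ∖ B) ∪ (A ∪ B)).

(⊇) This inclusion fails. Take S = {1}, B = ∅, A = ∅; then 1 ∈ S ∪ ((A ∖ B) ∪ (A ∪ B)) but 1 ∉ S ∩ B.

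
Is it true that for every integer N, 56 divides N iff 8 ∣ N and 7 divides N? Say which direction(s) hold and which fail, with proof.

Both implications hold.

Forward direction. If 56 ∣ N, write N = 56q. Since 56 = 7·8, N = 8·(7q), so 8 ∣ N; and since 56 = 8·7, N = 7·(8q), so 7 ∣ N.

Converse. Suppose 8 ∣ N and 7 ∣ N. Any common multiple of 8 and 7 is a multiple of their lcm; here gcd(8, 7) = 1, so lcm(8, 7) = 8·7 = 56, so 56 ∣ N.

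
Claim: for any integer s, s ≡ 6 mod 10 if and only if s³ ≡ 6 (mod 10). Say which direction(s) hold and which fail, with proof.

Equivalent; both directions hold.

(⇒) Suppose s ≡ 6 mod 10. Write s = 10j + 6. Then (10j + 6)³ = 1000j³ + 1800j² + 1080j + 216 = 10(100j³ + 180j² + 108j + 21) + 6, so s³ ≡ 6 (mod 10).

(⇐) For the converse, argue contrapositively. If s ≢ 6 (mod 10), then s is congruent to one of 0, 1, 2, 3, 4, 5, 7, 8, 9 modulo 10, and these give s³ ≡ 0, 1, 8, 7, 4, 5, 3, 2, 9 respectively — never 6.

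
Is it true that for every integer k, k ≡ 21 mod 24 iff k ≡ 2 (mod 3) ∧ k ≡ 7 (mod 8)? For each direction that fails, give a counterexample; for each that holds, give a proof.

(⇒) fails and (⇐) fails.

Forward direction. This fails: k = 21 gives 21 ≡ 21 (mod 24) but 21 ≡ 0 (mod 3), so the conjunction on the right does not hold.

Converse. This fails: k = 23 satisfies both congruences on the right (23 ≡ 2 mod 3 and 23 ≡ 7 mod 8) yet 23 ≡ 23 (mod 24), not 21.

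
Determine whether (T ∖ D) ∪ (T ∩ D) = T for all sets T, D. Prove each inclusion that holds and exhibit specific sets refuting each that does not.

(⟹) Let x ∈ (T ∖ D) ∪ (T ∩ D). Then either x ∈ T and x ∉ D; or x ∈ T ∩ D. In each case x ∈ T, so (T ∖ D) ∪ (T ∩ D) ⊆ T.

(⟸) Let x ∈ T. Then either x ∈ T and x ∉ D; or x ∈ T ∩ D. In each case x ∈ (T ∖ D) ∪ (T ∩ D), so T ⊆ (T ∖ D) ∪ (T ∩ D).

The two sets are equal.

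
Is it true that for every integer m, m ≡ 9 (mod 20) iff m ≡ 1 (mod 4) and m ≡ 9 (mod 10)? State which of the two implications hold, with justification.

[⇒] Suppose m ≡ 9 (mod 20); write m = 20j + 9. Since 4 ∣ 20, reducing mod 4 gives m ≡ 9 ≡ 1 (mod 4); since 10 ∣ 20, reducing mod 10 gives m ≡ 9 (mod 10).

[⇐] Conversely, if m ≡ 1 (mod 4) and m ≡ 9 (mod 10), then by the Chinese remainder theorem m ≡ 9 (mod 20). This is exactly m ≡ 9 (mod 20).

Both implications hold.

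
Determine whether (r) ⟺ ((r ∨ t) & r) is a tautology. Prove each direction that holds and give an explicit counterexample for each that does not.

Equivalent; both directions hold.

(⟸) Assume the antecedent. If t is true, the antecedent forces (t = T, r = T), and r holds there. If t is false, the antecedent forces (t = F, r = T), and r holds there. Either way r holds.

(⟹) Assume the antecedent. If t is true, the antecedent forces (t = T, r = T), and (r ∨ t) & r holds there. If t is false, the antecedent forces (t = F, r = T), and (r ∨ t) & r holds there. Either way (r ∨ t) & r holds.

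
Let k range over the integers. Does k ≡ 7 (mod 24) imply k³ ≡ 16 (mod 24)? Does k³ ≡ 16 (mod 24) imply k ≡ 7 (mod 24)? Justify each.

Neither direction holds.

(⇒) This fails: take k = 7. Then 7 ≡ 7 (mod 24), but 7³ = 343 ≡ 7 (mod 24), not 16.

(⇐) This fails: take k = 4. Then 4³ = 64 ≡ 16 (mod 24), yet 4 ≡ 4 (mod 24), not 7.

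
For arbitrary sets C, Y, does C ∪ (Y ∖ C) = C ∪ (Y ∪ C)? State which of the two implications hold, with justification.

(⟹) Let x ∈ C ∪ (Y ∖ C). Then either x ∈ C and x ∉ Y; or x ∈ Y and x ∉ C; or x ∈ C ∩ Y. In each case x ∈ C ∪ (Y ∪ C), so C ∪ (Y ∖ C) ⊆ C ∪ (Y ∪ C).

(⟸) Let x ∈ C ∪ (Y ∪ C). Then either x ∈ C and x ∉ Y; or x ∈ Y and x ∉ C; or x ∈ C ∩ Y. In each case x ∈ C ∪ (Y ∖ C), so C ∪ (Y ∪ C) ⊆ C ∪ (Y ∖ C).

The two sets are equal.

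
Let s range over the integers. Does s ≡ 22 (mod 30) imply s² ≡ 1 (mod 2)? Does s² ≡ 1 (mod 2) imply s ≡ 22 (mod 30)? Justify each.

(⇒) This fails: take s = 22. Then 22 ≡ 22 (mod 30), but 22² = 484 ≡ 0 (mod 2), not 1.

(⇐) This fails: take s = 1. Then 1² = 1 ≡ 1 (mod 2), yet 1 ≡ 1 (mod 30), not 22.

(⇒) fails and (⇐) fails.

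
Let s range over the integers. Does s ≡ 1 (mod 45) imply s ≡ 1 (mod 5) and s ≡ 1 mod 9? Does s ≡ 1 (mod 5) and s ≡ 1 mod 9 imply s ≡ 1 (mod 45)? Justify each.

[⇒] Suppose s ≡ 1 (mod 45); write s = 45j + 1. Since 5 ∣ 45, reducing mod 5 gives s ≡ 1 (mod 5); since 9 ∣ 45, reducing mod 9 gives s ≡ 1 (mod 9).

[⇐] Conversely, if s ≡ 1 (mod 5) and s ≡ 1 (mod 9), then by the Chinese remainder theorem s ≡ 1 (mod 45). This is exactly s ≡ 1 (mod 45).

Both directions hold; the statement is true.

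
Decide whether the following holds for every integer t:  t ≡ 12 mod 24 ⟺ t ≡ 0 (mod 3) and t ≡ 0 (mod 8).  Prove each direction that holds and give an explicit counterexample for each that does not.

(→) This fails: t = 12 gives 12 ≡ 12 (mod 24) but 12 ≡ 4 (mod 8), so the conjunction on the right does not hold.

(←) This fails: t = 0 satisfies both congruences on the right (0 ≡ 0 mod 3 and 0 ≡ 0 mod 8) yet 0 ≡ 0 (mod 24), not 12.

Both directions fail.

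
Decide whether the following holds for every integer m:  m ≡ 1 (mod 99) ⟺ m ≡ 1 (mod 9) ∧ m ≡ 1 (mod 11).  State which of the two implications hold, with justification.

Both directions hold; the statement is true.

[⇒] Suppose m ≡ 1 (mod 99); write m = 99j + 1. Since 9 ∣ 99, reducing mod 9 gives m ≡ 1 (mod 9); since 11 ∣ 99, reducing mod 11 gives m ≡ 1 (mod 11).

[⇐] Conversely, if m ≡ 1 (mod 9) and m ≡ 1 (mod 11), then by the Chinese remainder theorem m ≡ 1 (mod 99). This is exactly m ≡ 1 (mod 99).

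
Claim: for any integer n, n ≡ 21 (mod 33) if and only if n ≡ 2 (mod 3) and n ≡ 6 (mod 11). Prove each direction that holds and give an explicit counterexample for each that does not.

(→) This fails: n = 21 gives 21 ≡ 21 (mod 33) but 21 ≡ 0 (mod 3), so the conjunction on the right does not hold.

(←) This fails: n = 17 satisfies both congruences on the right (17 ≡ 2 mod 3 and 17 ≡ 6 mod 11) yet 17 ≡ 17 (mod 33), not 21.

Neither implication holds.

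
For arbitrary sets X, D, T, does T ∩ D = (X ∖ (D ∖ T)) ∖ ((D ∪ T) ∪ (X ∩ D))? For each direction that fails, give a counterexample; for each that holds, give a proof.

Neither inclusion holds.

(⊆) This inclusion fails. Take X = ∅, D = {1}, T = {1}; then 1 ∈ T ∩ D but 1 ∉ (X ∖ (D ∖ T)) ∖ ((D ∪ T) ∪ (X ∩ D)).

(⊇) This inclusion fails. Take X = {1}, D = ∅, T = ∅; then 1 ∈ (X ∖ (D ∖ T)) ∖ ((D ∪ T) ∪ (X ∩ D)) but 1 ∉ T ∩ D.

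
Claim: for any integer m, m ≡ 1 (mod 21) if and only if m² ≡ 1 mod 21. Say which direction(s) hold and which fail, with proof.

(⇒) Suppose m ≡ 1 (mod 21). Write m = 21j + 1. Then (21j + 1)² = 441j² + 42j + 1 = 21(21j² + 2j) + 1, so m² ≡ 1 (mod 21).

(⇐) This fails: take m = 8. Then 8² = 64 ≡ 1 (mod 21), yet 8 ≡ 8 (mod 21), not 1.

The forward direction holds; the converse fails.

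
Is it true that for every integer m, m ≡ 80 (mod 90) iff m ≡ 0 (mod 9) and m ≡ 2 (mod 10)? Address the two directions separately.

(⇒) This fails: m = 80 gives 80 ≡ 80 (mod 90) but 80 ≡ 8 (mod 9), so the conjunction on the right does not hold.

(⇐) This fails: m = 72 satisfies both congruences on the right (72 ≡ 0 mod 9 and 72 ≡ 2 mod 10) yet 72 ≡ 72 (mod 90), not 80.

Neither implication holds.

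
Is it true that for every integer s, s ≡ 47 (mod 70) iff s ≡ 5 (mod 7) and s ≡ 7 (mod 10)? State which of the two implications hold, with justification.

[⇒] Suppose s ≡ 47 (mod 70); write s = 70j + 47. Since 7 ∣ 70, reducing mod 7 gives s ≡ 47 ≡ 5 (mod 7); since 10 ∣ 70, reducing mod 10 gives s ≡ 47 ≡ 7 (mod 10).

[⇐] Conversely, if s ≡ 5 (mod 7) and s ≡ 7 (mod 10), then by the Chinese remainder theorem s ≡ 47 (mod 70). This is exactly s ≡ 47 (mod 70).

Both implications hold.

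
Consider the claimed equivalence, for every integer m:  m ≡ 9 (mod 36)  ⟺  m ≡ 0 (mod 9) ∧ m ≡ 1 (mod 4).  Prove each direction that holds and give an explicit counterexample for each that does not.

Both directions hold; the statement is true.

(⟹) Suppose m ≡ 9 (mod 36); write m = 36j + 9. Since 9 ∣ 36, reducing mod 9 gives m ≡ 9 ≡ 0 (mod 9); since 4 ∣ 36, reducing mod 4 gives m ≡ 9 ≡ 1 (mod 4).

(⟸) Conversely, if m ≡ 0 (mod 9) and m ≡ 1 (mod 4), then by the Chinese remainder theorem m ≡ 9 (mod 36). This is exactly m ≡ 9 (mod 36).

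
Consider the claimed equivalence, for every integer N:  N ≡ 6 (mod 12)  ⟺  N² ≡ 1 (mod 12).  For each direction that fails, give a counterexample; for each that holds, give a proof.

(⟹) This fails: take N = 6. Then 6 ≡ 6 (mod 12), but 6² = 36 ≡ 0 (mod 12), not 1.

(⟸) This fails: take N = 1. Then 1² = 1 ≡ 1 (mod 12), yet 1 ≡ 1 (mod 12), not 6.

(⇒) fails and (⇐) fails.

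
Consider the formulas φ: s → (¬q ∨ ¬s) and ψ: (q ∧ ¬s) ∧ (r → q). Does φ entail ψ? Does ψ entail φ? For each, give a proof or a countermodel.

Only the reverse direction holds.

(→) This fails. Under q = F, r = F, s = F, the left side is true but the right side is false.

(←) Assume the antecedent. If q is true, the antecedent forces (q = T, r = F, s = F) or (q = T, r = T, s = F), and s → (¬q ∨ ¬s) holds there. If q is false, the antecedent cannot hold. Either way s → (¬q ∨ ¬s) holds.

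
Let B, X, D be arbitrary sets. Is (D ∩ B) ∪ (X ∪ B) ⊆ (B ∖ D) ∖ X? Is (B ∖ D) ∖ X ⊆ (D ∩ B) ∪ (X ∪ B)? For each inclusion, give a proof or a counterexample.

Forward inclusion. This inclusion fails. Take B = ∅, X = {1}, D = ∅; then 1 ∈ (D ∩ B) ∪ (X ∪ B) but 1 ∉ (B ∖ D) ∖ X.

Reverse inclusion. Let x ∈ (B ∖ D) ∖ X. Then x ∈ B and x ∉ X, D, from which x ∈ (D ∩ B) ∪ (X ∪ B).

Only the reverse inclusion holds.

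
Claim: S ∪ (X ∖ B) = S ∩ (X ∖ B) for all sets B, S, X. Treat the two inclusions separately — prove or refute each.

(⟹) This inclusion fails. Take B = ∅, S = {1}, X = ∅; then 1 ∈ S ∪ (X ∖ B) but 1 ∉ S ∩ (X ∖ B).

(⟸) Let x ∈ S ∩ (X ∖ B). Then x ∈ S ∩ X and x ∉ B, from which x ∈ S ∪ (X ∖ B).

(⊆) fails; (⊇) holds.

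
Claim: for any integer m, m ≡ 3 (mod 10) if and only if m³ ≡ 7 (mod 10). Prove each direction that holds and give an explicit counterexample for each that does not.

[⇒] Suppose m ≡ 3 (mod 10). Write m = 10j + 3. Then (10j + 3)³ = 1000j³ + 900j² + 270j + 27 = 10(100j³ + 90j² + 27j + 2) + 7, so m³ ≡ 7 (mod 10).

[⇐] Conversely, suppose m³ ≡ 7 (mod 10). The only residue r in {0, …, 9} with r³ ≡ 7 (mod 10) is r = 3, so m ≡ 3 (mod 10).

Both implications hold.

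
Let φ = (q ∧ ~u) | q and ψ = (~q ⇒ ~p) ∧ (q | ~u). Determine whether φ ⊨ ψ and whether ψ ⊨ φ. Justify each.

The forward direction holds; the converse fails.

(→) Assume the antecedent. If p is true, the antecedent forces (p = T, q = T, u = F) or (p = T, q = T, u = T), and (~q ⇒ ~p) ∧ (q | ~u) holds there. If p is false, the antecedent forces (p = F, q = T, u = F) or (p = F, q = T, u = T), and (~q ⇒ ~p) ∧ (q | ~u) holds there. Either way (~q ⇒ ~p) ∧ (q | ~u) holds.

(←) This fails. Under p = F, q = F, u = F, the left side is false but the right side is true.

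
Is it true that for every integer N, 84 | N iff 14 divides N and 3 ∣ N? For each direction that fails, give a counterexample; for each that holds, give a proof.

Forward direction. If 84 ∣ N, write N = 84q. Since 84 = 6·14, N = 14·(6q), so 14 ∣ N; and since 84 = 28·3, N = 3·(28q), so 3 ∣ N.

Converse. This fails: take N = 42. Both 14 ∣ 42 and 3 ∣ 42, yet 42 is not a multiple of 84 (since 42 = 0·84 + 42), so 84 ∤ 42.

The forward direction holds; the converse fails.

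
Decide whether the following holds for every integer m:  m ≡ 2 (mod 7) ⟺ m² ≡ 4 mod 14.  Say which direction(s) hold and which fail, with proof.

(⇒) This fails: take m = 9. Then 9 ≡ 2 (mod 7), but 9² = 81 ≡ 11 (mod 14), not 4.

(⇐) This fails: take m = 12. Then 12² = 144 ≡ 4 (mod 14), yet 12 ≡ 5 (mod 7), not 2.

Both directions fail.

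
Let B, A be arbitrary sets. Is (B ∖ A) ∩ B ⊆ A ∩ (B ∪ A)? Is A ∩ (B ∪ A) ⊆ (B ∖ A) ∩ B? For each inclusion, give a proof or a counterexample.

(⊆) This inclusion fails. Take B = {1}, A = ∅; then 1 ∈ (B ∖ A) ∩ B but 1 ∉ A ∩ (B ∪ A).

(⊇) This inclusion fails. Take B = ∅, A = {1}; then 1 ∈ A ∩ (B ∪ A) but 1 ∉ (B ∖ A) ∩ B.

Both inclusions fail.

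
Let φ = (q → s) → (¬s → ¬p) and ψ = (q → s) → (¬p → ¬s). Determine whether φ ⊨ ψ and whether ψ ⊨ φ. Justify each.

(→) This fails. Under p = F, q = F, s = T, the left side is true but the right side is false.

(←) This fails. Under p = T, q = F, s = F, the left side is false but the right side is true.

Both directions fail.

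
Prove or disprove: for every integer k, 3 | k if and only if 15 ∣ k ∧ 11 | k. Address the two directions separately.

Only the reverse direction holds.

(⟹) This fails: take k = 3. Certainly 3 ∣ 3, but 15 ∤ 3.

(⟸) Suppose 15 ∣ k and 11 ∣ k. Any common multiple of 15 and 11 is a multiple of their lcm; here gcd(15, 11) = 1, so lcm(15, 11) = 15·11 = 165, so 165 ∣ k. Since 3 ∣ 165, it follows that 3 ∣ k.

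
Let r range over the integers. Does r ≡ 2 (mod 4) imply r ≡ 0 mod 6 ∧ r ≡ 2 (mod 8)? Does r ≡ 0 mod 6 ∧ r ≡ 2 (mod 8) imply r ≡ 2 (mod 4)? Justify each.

(⇒) This fails: r = 2 gives 2 ≡ 2 (mod 4) but 2 ≡ 2 (mod 6), so the conjunction on the right does not hold.

(⇐) Conversely, if r ≡ 0 (mod 6) and r ≡ 2 (mod 8), then by the Chinese remainder theorem r ≡ 18 (mod 24). Since 18 ≡ 2 (mod 4) and 4 ∣ 24, we get r ≡ 2 (mod 4).

Not equivalent: only (⇐) holds.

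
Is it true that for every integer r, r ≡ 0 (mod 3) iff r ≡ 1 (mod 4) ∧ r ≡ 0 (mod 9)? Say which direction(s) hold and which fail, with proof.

(←) If r ≡ 1 (mod 4) and r ≡ 0 (mod 9), then by the Chinese remainder theorem r ≡ 9 (mod 36). Since 9 ≡ 0 (mod 3) and 3 ∣ 36, we get r ≡ 0 (mod 3).

(→) This fails: r = 0 gives 0 ≡ 0 (mod 3) but 0 ≡ 0 (mod 4), so the conjunction on the right does not hold.

The forward direction fails; the converse holds.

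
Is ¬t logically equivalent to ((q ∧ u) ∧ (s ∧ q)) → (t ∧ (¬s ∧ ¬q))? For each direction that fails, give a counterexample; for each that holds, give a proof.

Both directions fail.

Forward direction. This fails. Under t = F, u = T, s = T, q = T, the left side is true but the right side is false.

Converse. This fails. Under t = T, u = F, s = F, q = F, the left side is false but the right side is true.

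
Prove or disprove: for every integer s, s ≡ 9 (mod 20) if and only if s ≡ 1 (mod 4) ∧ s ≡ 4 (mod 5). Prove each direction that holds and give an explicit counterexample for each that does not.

(⟹) Suppose s ≡ 9 (mod 20); write s = 20j + 9. Since 4 ∣ 20, reducing mod 4 gives s ≡ 9 ≡ 1 (mod 4); since 5 ∣ 20, reducing mod 5 gives s ≡ 9 ≡ 4 (mod 5).

(⟸) Conversely, if s ≡ 1 (mod 4) and s ≡ 4 (mod 5), then by the Chinese remainder theorem s ≡ 9 (mod 20). This is exactly s ≡ 9 (mod 20).

Both directions hold.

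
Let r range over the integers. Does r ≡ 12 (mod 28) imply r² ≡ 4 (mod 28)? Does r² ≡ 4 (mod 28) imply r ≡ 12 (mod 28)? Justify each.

(⇒) Suppose r ≡ 12 (mod 28). Write r = 28j + 12. Then (28j + 12)² = 784j² + 672j + 144 = 28(28j² + 24j + 5) + 4, so r² ≡ 4 (mod 28).

(⇐) This fails: take r = 2. Then 2² = 4 ≡ 4 (mod 28), yet 2 ≡ 2 (mod 28), not 12.

Not equivalent: only (⇒) holds.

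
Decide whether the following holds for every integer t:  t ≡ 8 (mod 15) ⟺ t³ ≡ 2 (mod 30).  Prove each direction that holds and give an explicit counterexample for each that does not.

(⇒) fails; (⇐) holds.

Converse. The residues r modulo 30 with r³ ≡ 2 (mod 30) are exactly {8}, and each is ≡ 8 (mod 15).

Forward direction. This fails: take t = 23. Then 23 ≡ 8 (mod 15), but 23³ = 12167 ≡ 17 (mod 30), not 2.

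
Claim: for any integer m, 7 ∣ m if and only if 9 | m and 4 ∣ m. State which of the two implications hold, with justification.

(⇒) fails and (⇐) fails.

Forward direction. This fails: take m = 7. Certainly 7 ∣ 7, but 9 ∤ 7.

Converse. This fails: take m = 36. Both 9 ∣ 36 and 4 ∣ 36, yet 36 is not a multiple of 7 (since 36 = 5·7 + 1), so 7 ∤ 36.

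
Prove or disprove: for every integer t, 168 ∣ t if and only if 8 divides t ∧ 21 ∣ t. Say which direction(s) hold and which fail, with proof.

Equivalent; both directions hold.

(→) If 168 ∣ t, write t = 168q. Since 168 = 21·8, t = 8·(21q), so 8 ∣ t; and since 168 = 8·21, t = 21·(8q), so 21 ∣ t.

(←) Suppose 8 ∣ t and 21 ∣ t. Any common multiple of 8 and 21 is a multiple of their lcm; here gcd(8, 21) = 1, so lcm(8, 21) = 8·21 = 168, so 168 ∣ t.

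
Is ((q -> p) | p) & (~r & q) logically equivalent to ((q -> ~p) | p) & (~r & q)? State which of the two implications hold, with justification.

Only the forward implication holds.

(←) This fails. Under q = T, r = F, p = F, the left side is false but the right side is true.

(→) Assume the antecedent. If q is true, the antecedent forces (q = T, r = F, p = T), and ((q -> ~p) | p) & (~r & q) holds there. If q is false, the antecedent cannot hold. Either way ((q -> ~p) | p) & (~r & q) holds.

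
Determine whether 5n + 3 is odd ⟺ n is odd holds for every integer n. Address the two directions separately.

(⇒) fails and (⇐) fails.

(⇒) This fails: n = 0 gives 5n + 3 = 3, which is odd, but 0 is even, not odd.

(⇐) This also fails: n = 1 is odd, but 5n + 3 = 8 is even, not odd.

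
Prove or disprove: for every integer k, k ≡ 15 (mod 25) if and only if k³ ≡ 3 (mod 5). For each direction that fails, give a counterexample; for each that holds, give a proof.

(⇒) This fails: take k = 15. Then 15 ≡ 15 (mod 25), but 15³ = 3375 ≡ 0 (mod 5), not 3.

(⇐) This fails: take k = 2. Then 2³ = 8 ≡ 3 (mod 5), yet 2 ≡ 2 (mod 25), not 15.

Neither implication holds.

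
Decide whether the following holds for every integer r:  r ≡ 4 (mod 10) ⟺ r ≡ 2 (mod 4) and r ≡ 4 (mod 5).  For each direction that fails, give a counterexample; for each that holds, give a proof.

Not equivalent: only (⇐) holds.

(⟸) If r ≡ 2 (mod 4) and r ≡ 4 (mod 5), then by the Chinese remainder theorem r ≡ 14 (mod 20). Since 14 ≡ 4 (mod 10) and 10 ∣ 20, we get r ≡ 4 (mod 10).

(⟹) This fails: r = 4 gives 4 ≡ 4 (mod 10) but 4 ≡ 0 (mod 4), so the conjunction on the right does not hold.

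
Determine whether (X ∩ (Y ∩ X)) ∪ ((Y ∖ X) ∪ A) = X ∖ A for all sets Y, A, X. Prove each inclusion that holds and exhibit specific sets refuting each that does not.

(⊆) This inclusion fails. Take Y = {1}, A = ∅, X = ∅; then 1 ∈ (X ∩ (Y ∩ X)) ∪ ((Y ∖ X) ∪ A) but 1 ∉ X ∖ A.

(⊇) This inclusion fails. Take Y = ∅, A = ∅, X = {1}; then 1 ∈ X ∖ A but 1 ∉ (X ∩ (Y ∩ X)) ∪ ((Y ∖ X) ∪ A).

Neither inclusion holds.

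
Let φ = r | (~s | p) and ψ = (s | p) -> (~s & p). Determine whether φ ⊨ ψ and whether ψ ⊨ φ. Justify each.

The forward direction fails; the converse holds.

[⇒] This fails. Under p = T, r = F, s = T, the left side is true but the right side is false.

[⇐] Assume the antecedent. If p is true, r | (~s | p) reduces to true regardless of the other variables. If p is false, the antecedent forces (p = F, r = F, s = F) or (p = F, r = T, s = F), and r | (~s | p) holds there. Either way r | (~s | p) holds.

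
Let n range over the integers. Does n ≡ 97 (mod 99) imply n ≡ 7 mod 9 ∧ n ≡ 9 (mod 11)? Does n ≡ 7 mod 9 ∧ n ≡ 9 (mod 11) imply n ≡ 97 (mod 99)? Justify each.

Converse. If n ≡ 7 (mod 9) and n ≡ 9 (mod 11), then by the Chinese remainder theorem n ≡ 97 (mod 99). This is exactly n ≡ 97 (mod 99).

Forward direction. Suppose n ≡ 97 (mod 99); write n = 99j + 97. Since 9 ∣ 99, reducing mod 9 gives n ≡ 97 ≡ 7 (mod 9); since 11 ∣ 99, reducing mod 11 gives n ≡ 97 ≡ 9 (mod 11).

The biconditional holds.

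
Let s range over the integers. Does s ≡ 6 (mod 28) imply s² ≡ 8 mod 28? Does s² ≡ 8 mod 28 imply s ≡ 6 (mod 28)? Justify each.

(→) Suppose s ≡ 6 (mod 28). Write s = 28j + 6. Then (28j + 6)² = 784j² + 336j + 36 = 28(28j² + 12j + 1) + 8, so s² ≡ 8 (mod 28).

(←) This fails: take s = 8. Then 8² = 64 ≡ 8 (mod 28), yet 8 ≡ 8 (mod 28), not 6.

(⇒) holds; (⇐) fails.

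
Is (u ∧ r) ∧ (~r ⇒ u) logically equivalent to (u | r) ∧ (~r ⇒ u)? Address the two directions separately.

(⟹) Assume the antecedent. If u is true, (u | r) ∧ (~r ⇒ u) reduces to true regardless of the other variables. If u is false, the antecedent cannot hold. Either way (u | r) ∧ (~r ⇒ u) holds.

(⟸) This fails. Under u = T, r = F, the left side is false but the right side is true.

Only the forward implication holds.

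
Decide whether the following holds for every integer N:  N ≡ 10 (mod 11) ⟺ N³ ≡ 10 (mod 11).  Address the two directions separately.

Both directions hold; the statement is true.

(⟹) Suppose N ≡ 10 (mod 11). Write N = 11j + 10. Then (11j + 10)³ = 1331j³ + 3630j² + 3300j + 1000 = 11(121j³ + 330j² + 300j + 90) + 10, so N³ ≡ 10 (mod 11).

(⟸) For the converse, argue contrapositively. If N ≢ 10 (mod 11), then N is congruent to one of 0, 1, 2, 3, 4, 5, 6, 7, 8, 9 modulo 11, and these give N³ ≡ 0, 1, 8, 5, 9, 4, 7, 2, 6, 3 respectively — never 10.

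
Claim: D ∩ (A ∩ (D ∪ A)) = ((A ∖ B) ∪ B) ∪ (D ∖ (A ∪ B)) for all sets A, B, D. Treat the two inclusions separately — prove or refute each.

(⊇) This inclusion fails. Take A = {1}, B = ∅, D = ∅; then 1 ∈ ((A ∖ B) ∪ B) ∪ (D ∖ (A ∪ B)) but 1 ∉ D ∩ (A ∩ (D ∪ A)).

(⊆) Let x ∈ D ∩ (A ∩ (D ∪ A)). Then either x ∈ A ∩ D and x ∉ B; or x ∈ A ∩ B ∩ D. In each case x ∈ ((A ∖ B) ∪ B) ∪ (D ∖ (A ∪ B)), so D ∩ (A ∩ (D ∪ A)) ⊆ ((A ∖ B) ∪ B) ∪ (D ∖ (A ∪ B)).

Only the forward inclusion holds.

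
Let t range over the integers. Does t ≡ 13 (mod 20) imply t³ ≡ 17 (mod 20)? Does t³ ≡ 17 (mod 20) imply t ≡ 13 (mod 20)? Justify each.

The biconditional holds.

[⇐] Suppose t³ ≡ 17 (mod 20). The only residue r in {0, …, 19} with r³ ≡ 17 (mod 20) is r = 13, so t ≡ 13 (mod 20).

[⇒] Suppose t ≡ 13 (mod 20). Write t = 20j + 13. Then (20j + 13)³ = 8000j³ + 15600j² + 10140j + 2197 = 20(400j³ + 780j² + 507j + 109) + 17, so t³ ≡ 17 (mod 20).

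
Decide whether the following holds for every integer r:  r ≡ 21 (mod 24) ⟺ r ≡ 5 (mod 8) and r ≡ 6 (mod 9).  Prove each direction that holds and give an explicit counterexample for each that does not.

[⇐] If r ≡ 5 (mod 8) and r ≡ 6 (mod 9), then by the Chinese remainder theorem r ≡ 69 (mod 72). Since 69 ≡ 21 (mod 24) and 24 ∣ 72, we get r ≡ 21 (mod 24).

[⇒] This fails: r = 45 gives 45 ≡ 21 (mod 24) but 45 ≡ 0 (mod 9), so the conjunction on the right does not hold.

Only the converse holds.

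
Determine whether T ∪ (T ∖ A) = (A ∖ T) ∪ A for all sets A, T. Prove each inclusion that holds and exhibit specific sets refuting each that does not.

Neither inclusion holds.

(⟹) This inclusion fails. Take A = ∅, T = {1}; then 1 ∈ T ∪ (T ∖ A) but 1 ∉ (A ∖ T) ∪ A.

(⟸) This inclusion fails. Take A = {1}, T = ∅; then 1 ∈ (A ∖ T) ∪ A but 1 ∉ T ∪ (T ∖ A).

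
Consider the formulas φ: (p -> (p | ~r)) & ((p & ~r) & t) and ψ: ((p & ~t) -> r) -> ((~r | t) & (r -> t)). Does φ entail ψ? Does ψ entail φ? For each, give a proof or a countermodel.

(→) Assume the antecedent. If p is true, the antecedent forces (p = T, r = F, t = T), and the consequent holds there. If p is false, the antecedent cannot hold. Either way the consequent holds.

(←) This fails. Under p = F, r = F, t = F, the left side is false but the right side is true.

Not equivalent: only (⇒) holds.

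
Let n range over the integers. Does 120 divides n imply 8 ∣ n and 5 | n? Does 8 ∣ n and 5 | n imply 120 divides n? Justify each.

Not equivalent: only (⇒) holds.

[⇒] If 120 ∣ n, write n = 120q. Since 120 = 15·8, n = 8·(15q), so 8 ∣ n; and since 120 = 24·5, n = 5·(24q), so 5 ∣ n.

[⇐] This fails: take n = 40. Both 8 ∣ 40 and 5 ∣ 40, yet 40 is not a multiple of 120 (since 40 = 0·120 + 40), so 120 ∤ 40.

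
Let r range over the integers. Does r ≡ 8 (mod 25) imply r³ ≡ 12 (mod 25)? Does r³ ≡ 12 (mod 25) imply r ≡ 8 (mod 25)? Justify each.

Both directions hold.

(→) Suppose r ≡ 8 (mod 25). Write r = 25j + 8. Then (25j + 8)³ = 15625j³ + 15000j² + 4800j + 512 = 25(625j³ + 600j² + 192j + 20) + 12, so r³ ≡ 12 (mod 25).

(←) Conversely, suppose r³ ≡ 12 (mod 25). The only residue r in {0, …, 24} with r³ ≡ 12 (mod 25) is r = 8, so r ≡ 8 (mod 25).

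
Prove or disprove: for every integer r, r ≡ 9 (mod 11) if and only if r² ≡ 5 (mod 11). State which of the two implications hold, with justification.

(⇒) fails and (⇐) fails.

(⇒) This fails: take r = 9. Then 9 ≡ 9 (mod 11), but 9² = 81 ≡ 4 (mod 11), not 5.

(⇐) This fails: take r = 4. Then 4² = 16 ≡ 5 (mod 11), yet 4 ≡ 4 (mod 11), not 9.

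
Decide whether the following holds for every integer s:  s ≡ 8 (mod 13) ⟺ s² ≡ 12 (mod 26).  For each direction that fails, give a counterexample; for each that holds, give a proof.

Both directions fail.

(⇒) This fails: take s = 21. Then 21 ≡ 8 (mod 13), but 21² = 441 ≡ 25 (mod 26), not 12.

(⇐) This fails: take s = 18. Then 18² = 324 ≡ 12 (mod 26), yet 18 ≡ 5 (mod 13), not 8.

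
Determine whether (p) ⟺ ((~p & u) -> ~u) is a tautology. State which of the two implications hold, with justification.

The forward direction holds; the converse fails.

Forward direction. Assume the antecedent. If u is true, the antecedent forces (u = T, p = T), and (~p & u) -> ~u holds there. If u is false, (~p & u) -> ~u reduces to true regardless of the other variables. Either way (~p & u) -> ~u holds.

Converse. This fails. Under u = F, p = F, the left side is false but the right side is true.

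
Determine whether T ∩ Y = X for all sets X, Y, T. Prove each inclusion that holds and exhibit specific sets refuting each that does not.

(⊆) fails and (⊇) fails.

(⊆) This inclusion fails. Take X = ∅, Y = {1}, T = {1}; then 1 ∈ T ∩ Y but 1 ∉ X.

(⊇) This inclusion fails. Take X = {1}, Y = ∅, T = ∅; then 1 ∈ X but 1 ∉ T ∩ Y.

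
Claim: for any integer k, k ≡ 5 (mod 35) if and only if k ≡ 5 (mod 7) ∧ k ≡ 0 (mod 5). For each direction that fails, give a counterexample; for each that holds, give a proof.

[⇐] If k ≡ 5 (mod 7) and k ≡ 0 (mod 5), then by the Chinese remainder theorem k ≡ 5 (mod 35). This is exactly k ≡ 5 (mod 35).

[⇒] Suppose k ≡ 5 (mod 35); write k = 35j + 5. Since 7 ∣ 35, reducing mod 7 gives k ≡ 5 (mod 7); since 5 ∣ 35, reducing mod 5 gives k ≡ 5 ≡ 0 (mod 5).

The biconditional holds.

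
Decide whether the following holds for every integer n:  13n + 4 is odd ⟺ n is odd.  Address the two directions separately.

Forward direction. Suppose 13n + 4 is odd. Since 13 is odd, 13n and n have the same parity, so 13n + 4 ≡ n + 4 (mod 2). As 4 is even, 13n + 4 is odd exactly when n is odd. Thus n is odd.

Converse. Suppose n is odd; write n = 2j + 1. Then 13n + 4 = 13·(2j + 1) + 4 = 2·13j + 17, which is odd.

Both implications hold.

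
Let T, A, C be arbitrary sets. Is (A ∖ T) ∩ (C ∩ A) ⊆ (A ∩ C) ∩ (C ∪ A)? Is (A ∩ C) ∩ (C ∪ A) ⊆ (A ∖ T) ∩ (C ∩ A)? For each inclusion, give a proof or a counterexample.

(⟸) This inclusion fails. Take T = {1}, A = {1}, C = {1}; then 1 ∈ (A ∩ C) ∩ (C ∪ A) but 1 ∉ (A ∖ T) ∩ (C ∩ A).

(⟹) Let x ∈ (A ∖ T) ∩ (C ∩ A). Then x ∈ A ∩ C and x ∉ T, from which x ∈ (A ∩ C) ∩ (C ∪ A).

(⊆) holds; (⊇) fails.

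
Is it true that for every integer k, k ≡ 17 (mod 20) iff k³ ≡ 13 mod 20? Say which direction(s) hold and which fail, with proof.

(→) Suppose k ≡ 17 (mod 20). Write k = 20j + 17. Then (20j + 17)³ = 8000j³ + 20400j² + 17340j + 4913 = 20(400j³ + 1020j² + 867j + 245) + 13, so k³ ≡ 13 (mod 20).

(←) Conversely, suppose k³ ≡ 13 (mod 20). The only residue r in {0, …, 19} with r³ ≡ 13 (mod 20) is r = 17, so k ≡ 17 (mod 20).

The biconditional holds.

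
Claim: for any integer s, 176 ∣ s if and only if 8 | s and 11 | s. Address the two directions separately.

Forward direction. If 176 ∣ s, write s = 176q. Since 176 = 22·8, s = 8·(22q), so 8 ∣ s; and since 176 = 16·11, s = 11·(16q), so 11 ∣ s.

Converse. This fails: take s = 88. Both 8 ∣ 88 and 11 ∣ 88, yet 88 is not a multiple of 176 (since 88 = 0·176 + 88), so 176 ∤ 88.

Not equivalent: only (⇒) holds.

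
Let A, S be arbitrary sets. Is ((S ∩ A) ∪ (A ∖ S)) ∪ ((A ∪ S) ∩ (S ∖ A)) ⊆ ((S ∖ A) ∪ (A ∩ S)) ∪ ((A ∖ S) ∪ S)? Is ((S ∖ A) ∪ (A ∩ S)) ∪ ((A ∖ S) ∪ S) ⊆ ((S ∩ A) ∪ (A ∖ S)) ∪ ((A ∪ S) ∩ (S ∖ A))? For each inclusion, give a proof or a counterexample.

Forward inclusion. Let x ∈ ((S ∩ A) ∪ (A ∖ S)) ∪ ((A ∪ S) ∩ (S ∖ A)). Then either x ∈ A and x ∉ S; or x ∈ S and x ∉ A; or x ∈ A ∩ S. In each case x ∈ ((S ∖ A) ∪ (A ∩ S)) ∪ ((A ∖ S) ∪ S), so ((S ∩ A) ∪ (A ∖ S)) ∪ ((A ∪ S) ∩ (S ∖ A)) ⊆ ((S ∖ A) ∪ (A ∩ S)) ∪ ((A ∖ S) ∪ S).

Reverse inclusion. Let x ∈ ((S ∖ A) ∪ (A ∩ S)) ∪ ((A ∖ S) ∪ S). Then either x ∈ A and x ∉ S; or x ∈ S and x ∉ A; or x ∈ A ∩ S. In each case x ∈ ((S ∩ A) ∪ (A ∖ S)) ∪ ((A ∪ S) ∩ (S ∖ A)), so ((S ∖ A) ∪ (A ∩ S)) ∪ ((A ∖ S) ∪ S) ⊆ ((S ∩ A) ∪ (A ∖ S)) ∪ ((A ∪ S) ∩ (S ∖ A)).

Both inclusions hold; the sets are equal.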